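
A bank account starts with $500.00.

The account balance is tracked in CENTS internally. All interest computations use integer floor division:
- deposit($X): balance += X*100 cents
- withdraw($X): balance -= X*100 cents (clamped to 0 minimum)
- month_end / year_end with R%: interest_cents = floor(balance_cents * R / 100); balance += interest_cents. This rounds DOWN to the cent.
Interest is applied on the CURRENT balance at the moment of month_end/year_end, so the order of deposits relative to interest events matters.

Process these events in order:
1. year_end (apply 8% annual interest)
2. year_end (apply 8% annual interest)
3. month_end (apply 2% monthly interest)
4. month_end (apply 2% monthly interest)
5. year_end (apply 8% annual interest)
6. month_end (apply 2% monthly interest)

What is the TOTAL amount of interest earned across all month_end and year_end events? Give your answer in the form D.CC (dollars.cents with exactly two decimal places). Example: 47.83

Answer: 168.39

Derivation:
After 1 (year_end (apply 8% annual interest)): balance=$540.00 total_interest=$40.00
After 2 (year_end (apply 8% annual interest)): balance=$583.20 total_interest=$83.20
After 3 (month_end (apply 2% monthly interest)): balance=$594.86 total_interest=$94.86
After 4 (month_end (apply 2% monthly interest)): balance=$606.75 total_interest=$106.75
After 5 (year_end (apply 8% annual interest)): balance=$655.29 total_interest=$155.29
After 6 (month_end (apply 2% monthly interest)): balance=$668.39 total_interest=$168.39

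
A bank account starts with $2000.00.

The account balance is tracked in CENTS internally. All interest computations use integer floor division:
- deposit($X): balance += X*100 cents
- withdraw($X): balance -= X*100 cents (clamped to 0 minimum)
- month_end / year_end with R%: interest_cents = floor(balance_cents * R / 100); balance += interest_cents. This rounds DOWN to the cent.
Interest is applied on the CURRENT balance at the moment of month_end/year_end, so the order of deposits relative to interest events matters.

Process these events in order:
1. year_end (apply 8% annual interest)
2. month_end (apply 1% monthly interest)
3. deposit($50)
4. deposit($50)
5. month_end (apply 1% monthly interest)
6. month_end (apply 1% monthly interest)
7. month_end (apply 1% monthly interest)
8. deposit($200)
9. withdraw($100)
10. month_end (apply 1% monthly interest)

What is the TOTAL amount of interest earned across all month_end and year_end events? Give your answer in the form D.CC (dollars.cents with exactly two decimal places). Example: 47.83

After 1 (year_end (apply 8% annual interest)): balance=$2160.00 total_interest=$160.00
After 2 (month_end (apply 1% monthly interest)): balance=$2181.60 total_interest=$181.60
After 3 (deposit($50)): balance=$2231.60 total_interest=$181.60
After 4 (deposit($50)): balance=$2281.60 total_interest=$181.60
After 5 (month_end (apply 1% monthly interest)): balance=$2304.41 total_interest=$204.41
After 6 (month_end (apply 1% monthly interest)): balance=$2327.45 total_interest=$227.45
After 7 (month_end (apply 1% monthly interest)): balance=$2350.72 total_interest=$250.72
After 8 (deposit($200)): balance=$2550.72 total_interest=$250.72
After 9 (withdraw($100)): balance=$2450.72 total_interest=$250.72
After 10 (month_end (apply 1% monthly interest)): balance=$2475.22 total_interest=$275.22

Answer: 275.22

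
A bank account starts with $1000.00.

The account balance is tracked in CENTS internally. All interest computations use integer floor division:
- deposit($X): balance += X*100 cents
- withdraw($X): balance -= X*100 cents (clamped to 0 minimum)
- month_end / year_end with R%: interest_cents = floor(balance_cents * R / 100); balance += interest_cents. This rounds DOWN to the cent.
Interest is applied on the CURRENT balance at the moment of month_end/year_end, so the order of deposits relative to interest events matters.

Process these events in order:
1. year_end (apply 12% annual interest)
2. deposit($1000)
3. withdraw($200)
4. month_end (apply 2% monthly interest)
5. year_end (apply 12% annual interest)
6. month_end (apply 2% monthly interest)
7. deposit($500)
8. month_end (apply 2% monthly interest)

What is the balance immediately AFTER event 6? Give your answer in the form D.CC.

Answer: 2237.26

Derivation:
After 1 (year_end (apply 12% annual interest)): balance=$1120.00 total_interest=$120.00
After 2 (deposit($1000)): balance=$2120.00 total_interest=$120.00
After 3 (withdraw($200)): balance=$1920.00 total_interest=$120.00
After 4 (month_end (apply 2% monthly interest)): balance=$1958.40 total_interest=$158.40
After 5 (year_end (apply 12% annual interest)): balance=$2193.40 total_interest=$393.40
After 6 (month_end (apply 2% monthly interest)): balance=$2237.26 total_interest=$437.26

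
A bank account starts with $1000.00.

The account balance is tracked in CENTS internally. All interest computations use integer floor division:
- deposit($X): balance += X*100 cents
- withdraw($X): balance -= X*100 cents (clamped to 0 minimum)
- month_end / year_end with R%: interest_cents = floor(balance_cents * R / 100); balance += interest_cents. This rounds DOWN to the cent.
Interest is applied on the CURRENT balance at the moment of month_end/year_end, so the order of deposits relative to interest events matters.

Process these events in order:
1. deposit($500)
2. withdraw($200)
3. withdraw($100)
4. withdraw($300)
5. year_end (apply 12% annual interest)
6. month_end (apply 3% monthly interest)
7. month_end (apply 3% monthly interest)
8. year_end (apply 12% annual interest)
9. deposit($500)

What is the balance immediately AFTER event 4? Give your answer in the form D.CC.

Answer: 900.00

Derivation:
After 1 (deposit($500)): balance=$1500.00 total_interest=$0.00
After 2 (withdraw($200)): balance=$1300.00 total_interest=$0.00
After 3 (withdraw($100)): balance=$1200.00 total_interest=$0.00
After 4 (withdraw($300)): balance=$900.00 total_interest=$0.00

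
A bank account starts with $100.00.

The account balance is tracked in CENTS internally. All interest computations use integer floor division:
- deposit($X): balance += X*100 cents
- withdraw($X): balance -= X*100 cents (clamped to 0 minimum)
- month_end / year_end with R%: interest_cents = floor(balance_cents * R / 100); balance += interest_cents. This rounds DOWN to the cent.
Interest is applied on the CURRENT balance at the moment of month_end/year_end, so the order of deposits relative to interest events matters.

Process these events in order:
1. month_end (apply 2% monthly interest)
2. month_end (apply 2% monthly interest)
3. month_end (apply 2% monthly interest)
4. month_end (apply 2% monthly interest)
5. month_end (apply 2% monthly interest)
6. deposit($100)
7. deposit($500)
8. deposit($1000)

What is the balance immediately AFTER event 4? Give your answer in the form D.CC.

Answer: 108.24

Derivation:
After 1 (month_end (apply 2% monthly interest)): balance=$102.00 total_interest=$2.00
After 2 (month_end (apply 2% monthly interest)): balance=$104.04 total_interest=$4.04
After 3 (month_end (apply 2% monthly interest)): balance=$106.12 total_interest=$6.12
After 4 (month_end (apply 2% monthly interest)): balance=$108.24 total_interest=$8.24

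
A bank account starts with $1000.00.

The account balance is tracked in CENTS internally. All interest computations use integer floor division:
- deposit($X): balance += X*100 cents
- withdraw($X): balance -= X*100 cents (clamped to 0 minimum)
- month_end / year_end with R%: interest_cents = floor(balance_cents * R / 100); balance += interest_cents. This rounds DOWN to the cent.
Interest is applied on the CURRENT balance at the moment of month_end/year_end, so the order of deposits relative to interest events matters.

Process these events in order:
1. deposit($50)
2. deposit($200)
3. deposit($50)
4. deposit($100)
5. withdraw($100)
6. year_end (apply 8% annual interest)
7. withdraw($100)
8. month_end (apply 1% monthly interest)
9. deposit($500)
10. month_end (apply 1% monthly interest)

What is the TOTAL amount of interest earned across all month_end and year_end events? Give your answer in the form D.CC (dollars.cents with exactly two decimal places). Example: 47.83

After 1 (deposit($50)): balance=$1050.00 total_interest=$0.00
After 2 (deposit($200)): balance=$1250.00 total_interest=$0.00
After 3 (deposit($50)): balance=$1300.00 total_interest=$0.00
After 4 (deposit($100)): balance=$1400.00 total_interest=$0.00
After 5 (withdraw($100)): balance=$1300.00 total_interest=$0.00
After 6 (year_end (apply 8% annual interest)): balance=$1404.00 total_interest=$104.00
After 7 (withdraw($100)): balance=$1304.00 total_interest=$104.00
After 8 (month_end (apply 1% monthly interest)): balance=$1317.04 total_interest=$117.04
After 9 (deposit($500)): balance=$1817.04 total_interest=$117.04
After 10 (month_end (apply 1% monthly interest)): balance=$1835.21 total_interest=$135.21

Answer: 135.21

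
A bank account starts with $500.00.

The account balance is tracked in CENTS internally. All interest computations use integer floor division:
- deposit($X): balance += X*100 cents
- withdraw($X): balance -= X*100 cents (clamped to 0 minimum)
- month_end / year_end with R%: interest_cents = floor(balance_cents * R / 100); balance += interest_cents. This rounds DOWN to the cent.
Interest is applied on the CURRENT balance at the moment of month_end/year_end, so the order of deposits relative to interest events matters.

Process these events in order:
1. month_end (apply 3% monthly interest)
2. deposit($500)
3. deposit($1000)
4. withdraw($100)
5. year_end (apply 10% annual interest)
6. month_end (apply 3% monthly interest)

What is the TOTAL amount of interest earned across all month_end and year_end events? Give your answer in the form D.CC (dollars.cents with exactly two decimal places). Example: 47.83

Answer: 269.69

Derivation:
After 1 (month_end (apply 3% monthly interest)): balance=$515.00 total_interest=$15.00
After 2 (deposit($500)): balance=$1015.00 total_interest=$15.00
After 3 (deposit($1000)): balance=$2015.00 total_interest=$15.00
After 4 (withdraw($100)): balance=$1915.00 total_interest=$15.00
After 5 (year_end (apply 10% annual interest)): balance=$2106.50 total_interest=$206.50
After 6 (month_end (apply 3% monthly interest)): balance=$2169.69 total_interest=$269.69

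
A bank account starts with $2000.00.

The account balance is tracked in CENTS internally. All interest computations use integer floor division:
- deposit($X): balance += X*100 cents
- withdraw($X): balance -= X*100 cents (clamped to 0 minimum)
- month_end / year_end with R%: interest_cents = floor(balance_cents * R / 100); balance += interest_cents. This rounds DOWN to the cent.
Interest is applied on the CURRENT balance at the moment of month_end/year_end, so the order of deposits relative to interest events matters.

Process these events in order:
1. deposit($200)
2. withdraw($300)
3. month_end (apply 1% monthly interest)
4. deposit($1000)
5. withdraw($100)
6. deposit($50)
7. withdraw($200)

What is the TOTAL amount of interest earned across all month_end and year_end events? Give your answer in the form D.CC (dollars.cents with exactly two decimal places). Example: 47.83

After 1 (deposit($200)): balance=$2200.00 total_interest=$0.00
After 2 (withdraw($300)): balance=$1900.00 total_interest=$0.00
After 3 (month_end (apply 1% monthly interest)): balance=$1919.00 total_interest=$19.00
After 4 (deposit($1000)): balance=$2919.00 total_interest=$19.00
After 5 (withdraw($100)): balance=$2819.00 total_interest=$19.00
After 6 (deposit($50)): balance=$2869.00 total_interest=$19.00
After 7 (withdraw($200)): balance=$2669.00 total_interest=$19.00

Answer: 19.00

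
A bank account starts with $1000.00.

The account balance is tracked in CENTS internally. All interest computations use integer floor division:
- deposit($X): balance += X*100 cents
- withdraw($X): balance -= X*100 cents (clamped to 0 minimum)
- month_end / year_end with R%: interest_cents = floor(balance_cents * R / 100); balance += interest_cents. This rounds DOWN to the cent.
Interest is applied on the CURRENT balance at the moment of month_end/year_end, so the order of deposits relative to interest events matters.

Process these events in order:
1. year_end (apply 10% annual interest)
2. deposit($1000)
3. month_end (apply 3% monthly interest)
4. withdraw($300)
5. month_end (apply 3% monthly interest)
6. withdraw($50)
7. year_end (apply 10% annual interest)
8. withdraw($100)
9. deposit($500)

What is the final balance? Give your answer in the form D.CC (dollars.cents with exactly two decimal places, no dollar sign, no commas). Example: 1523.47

Answer: 2455.77

Derivation:
After 1 (year_end (apply 10% annual interest)): balance=$1100.00 total_interest=$100.00
After 2 (deposit($1000)): balance=$2100.00 total_interest=$100.00
After 3 (month_end (apply 3% monthly interest)): balance=$2163.00 total_interest=$163.00
After 4 (withdraw($300)): balance=$1863.00 total_interest=$163.00
After 5 (month_end (apply 3% monthly interest)): balance=$1918.89 total_interest=$218.89
After 6 (withdraw($50)): balance=$1868.89 total_interest=$218.89
After 7 (year_end (apply 10% annual interest)): balance=$2055.77 total_interest=$405.77
After 8 (withdraw($100)): balance=$1955.77 total_interest=$405.77
After 9 (deposit($500)): balance=$2455.77 total_interest=$405.77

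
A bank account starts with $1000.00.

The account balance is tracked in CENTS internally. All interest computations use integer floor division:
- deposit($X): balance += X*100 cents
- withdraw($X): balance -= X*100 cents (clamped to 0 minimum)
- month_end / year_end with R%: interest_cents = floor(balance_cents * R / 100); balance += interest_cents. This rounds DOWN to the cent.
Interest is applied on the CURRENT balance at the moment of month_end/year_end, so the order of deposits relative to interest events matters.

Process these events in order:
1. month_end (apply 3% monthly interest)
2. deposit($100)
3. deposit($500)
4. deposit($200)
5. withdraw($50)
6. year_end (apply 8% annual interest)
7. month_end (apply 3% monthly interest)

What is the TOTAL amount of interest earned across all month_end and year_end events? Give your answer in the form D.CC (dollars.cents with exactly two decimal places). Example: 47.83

After 1 (month_end (apply 3% monthly interest)): balance=$1030.00 total_interest=$30.00
After 2 (deposit($100)): balance=$1130.00 total_interest=$30.00
After 3 (deposit($500)): balance=$1630.00 total_interest=$30.00
After 4 (deposit($200)): balance=$1830.00 total_interest=$30.00
After 5 (withdraw($50)): balance=$1780.00 total_interest=$30.00
After 6 (year_end (apply 8% annual interest)): balance=$1922.40 total_interest=$172.40
After 7 (month_end (apply 3% monthly interest)): balance=$1980.07 total_interest=$230.07

Answer: 230.07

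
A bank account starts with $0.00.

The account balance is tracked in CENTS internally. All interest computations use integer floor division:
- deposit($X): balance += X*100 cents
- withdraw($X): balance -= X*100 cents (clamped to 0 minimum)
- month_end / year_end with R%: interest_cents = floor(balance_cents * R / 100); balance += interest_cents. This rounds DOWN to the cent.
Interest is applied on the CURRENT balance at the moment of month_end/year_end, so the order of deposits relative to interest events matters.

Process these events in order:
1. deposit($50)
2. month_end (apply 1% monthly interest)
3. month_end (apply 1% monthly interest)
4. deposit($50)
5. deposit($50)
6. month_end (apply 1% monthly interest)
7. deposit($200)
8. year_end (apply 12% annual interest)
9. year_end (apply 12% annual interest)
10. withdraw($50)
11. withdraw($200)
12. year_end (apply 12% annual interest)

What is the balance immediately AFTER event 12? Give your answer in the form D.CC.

Answer: 215.24

Derivation:
After 1 (deposit($50)): balance=$50.00 total_interest=$0.00
After 2 (month_end (apply 1% monthly interest)): balance=$50.50 total_interest=$0.50
After 3 (month_end (apply 1% monthly interest)): balance=$51.00 total_interest=$1.00
After 4 (deposit($50)): balance=$101.00 total_interest=$1.00
After 5 (deposit($50)): balance=$151.00 total_interest=$1.00
After 6 (month_end (apply 1% monthly interest)): balance=$152.51 total_interest=$2.51
After 7 (deposit($200)): balance=$352.51 total_interest=$2.51
After 8 (year_end (apply 12% annual interest)): balance=$394.81 total_interest=$44.81
After 9 (year_end (apply 12% annual interest)): balance=$442.18 total_interest=$92.18
After 10 (withdraw($50)): balance=$392.18 total_interest=$92.18
After 11 (withdraw($200)): balance=$192.18 total_interest=$92.18
After 12 (year_end (apply 12% annual interest)): balance=$215.24 total_interest=$115.24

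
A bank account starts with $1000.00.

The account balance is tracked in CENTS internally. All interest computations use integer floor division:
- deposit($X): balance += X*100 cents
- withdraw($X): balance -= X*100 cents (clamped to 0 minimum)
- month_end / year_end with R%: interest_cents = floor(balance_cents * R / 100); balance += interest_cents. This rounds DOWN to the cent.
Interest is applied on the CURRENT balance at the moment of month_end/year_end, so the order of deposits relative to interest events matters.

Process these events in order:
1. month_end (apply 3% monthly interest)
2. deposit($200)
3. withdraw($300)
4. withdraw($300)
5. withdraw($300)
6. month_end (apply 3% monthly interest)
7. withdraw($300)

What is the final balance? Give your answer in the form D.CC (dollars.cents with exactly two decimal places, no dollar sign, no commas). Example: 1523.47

Answer: 39.90

Derivation:
After 1 (month_end (apply 3% monthly interest)): balance=$1030.00 total_interest=$30.00
After 2 (deposit($200)): balance=$1230.00 total_interest=$30.00
After 3 (withdraw($300)): balance=$930.00 total_interest=$30.00
After 4 (withdraw($300)): balance=$630.00 total_interest=$30.00
After 5 (withdraw($300)): balance=$330.00 total_interest=$30.00
After 6 (month_end (apply 3% monthly interest)): balance=$339.90 total_interest=$39.90
After 7 (withdraw($300)): balance=$39.90 total_interest=$39.90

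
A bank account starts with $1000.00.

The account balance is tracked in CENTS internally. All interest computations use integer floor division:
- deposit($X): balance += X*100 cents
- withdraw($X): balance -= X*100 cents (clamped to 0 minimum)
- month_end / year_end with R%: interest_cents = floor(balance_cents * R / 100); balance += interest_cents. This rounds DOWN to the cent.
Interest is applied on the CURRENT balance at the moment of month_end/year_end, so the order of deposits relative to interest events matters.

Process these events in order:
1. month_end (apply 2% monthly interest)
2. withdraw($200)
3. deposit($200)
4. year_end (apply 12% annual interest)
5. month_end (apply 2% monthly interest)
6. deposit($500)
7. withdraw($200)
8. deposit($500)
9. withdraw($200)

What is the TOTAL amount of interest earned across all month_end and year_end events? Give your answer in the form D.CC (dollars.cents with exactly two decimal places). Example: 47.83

Answer: 165.24

Derivation:
After 1 (month_end (apply 2% monthly interest)): balance=$1020.00 total_interest=$20.00
After 2 (withdraw($200)): balance=$820.00 total_interest=$20.00
After 3 (deposit($200)): balance=$1020.00 total_interest=$20.00
After 4 (year_end (apply 12% annual interest)): balance=$1142.40 total_interest=$142.40
After 5 (month_end (apply 2% monthly interest)): balance=$1165.24 total_interest=$165.24
After 6 (deposit($500)): balance=$1665.24 total_interest=$165.24
After 7 (withdraw($200)): balance=$1465.24 total_interest=$165.24
After 8 (deposit($500)): balance=$1965.24 total_interest=$165.24
After 9 (withdraw($200)): balance=$1765.24 total_interest=$165.24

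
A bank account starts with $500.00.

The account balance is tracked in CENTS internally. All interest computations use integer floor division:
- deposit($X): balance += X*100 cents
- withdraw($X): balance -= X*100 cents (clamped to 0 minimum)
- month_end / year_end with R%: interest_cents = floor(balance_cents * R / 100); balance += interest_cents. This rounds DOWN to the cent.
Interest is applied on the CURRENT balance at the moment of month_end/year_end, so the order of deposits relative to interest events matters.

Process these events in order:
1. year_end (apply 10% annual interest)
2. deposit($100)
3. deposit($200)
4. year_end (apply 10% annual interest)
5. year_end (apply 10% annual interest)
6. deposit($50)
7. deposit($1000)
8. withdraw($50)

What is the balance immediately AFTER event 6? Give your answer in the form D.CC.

After 1 (year_end (apply 10% annual interest)): balance=$550.00 total_interest=$50.00
After 2 (deposit($100)): balance=$650.00 total_interest=$50.00
After 3 (deposit($200)): balance=$850.00 total_interest=$50.00
After 4 (year_end (apply 10% annual interest)): balance=$935.00 total_interest=$135.00
After 5 (year_end (apply 10% annual interest)): balance=$1028.50 total_interest=$228.50
After 6 (deposit($50)): balance=$1078.50 total_interest=$228.50

Answer: 1078.50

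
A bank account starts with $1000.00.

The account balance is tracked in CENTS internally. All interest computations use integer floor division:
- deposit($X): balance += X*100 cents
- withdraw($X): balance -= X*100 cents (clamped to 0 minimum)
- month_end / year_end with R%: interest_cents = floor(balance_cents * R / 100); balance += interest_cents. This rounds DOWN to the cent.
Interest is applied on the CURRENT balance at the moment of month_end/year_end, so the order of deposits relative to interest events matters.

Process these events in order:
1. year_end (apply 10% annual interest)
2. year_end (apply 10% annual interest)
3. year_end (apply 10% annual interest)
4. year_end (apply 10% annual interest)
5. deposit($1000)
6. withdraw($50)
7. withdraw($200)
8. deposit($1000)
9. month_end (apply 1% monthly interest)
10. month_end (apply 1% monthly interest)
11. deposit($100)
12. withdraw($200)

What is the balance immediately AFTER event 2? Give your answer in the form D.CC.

Answer: 1210.00

Derivation:
After 1 (year_end (apply 10% annual interest)): balance=$1100.00 total_interest=$100.00
After 2 (year_end (apply 10% annual interest)): balance=$1210.00 total_interest=$210.00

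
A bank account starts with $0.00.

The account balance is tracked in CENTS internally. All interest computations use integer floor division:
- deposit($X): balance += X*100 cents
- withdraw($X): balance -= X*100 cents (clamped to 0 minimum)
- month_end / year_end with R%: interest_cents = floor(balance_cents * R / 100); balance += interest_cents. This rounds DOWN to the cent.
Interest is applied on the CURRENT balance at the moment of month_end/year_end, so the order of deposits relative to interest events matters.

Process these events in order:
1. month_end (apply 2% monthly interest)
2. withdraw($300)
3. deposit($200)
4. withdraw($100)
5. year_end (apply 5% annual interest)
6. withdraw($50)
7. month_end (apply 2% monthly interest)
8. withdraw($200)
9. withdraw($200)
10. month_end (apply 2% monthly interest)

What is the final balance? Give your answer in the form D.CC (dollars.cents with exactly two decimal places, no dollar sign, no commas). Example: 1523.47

Answer: 0.00

Derivation:
After 1 (month_end (apply 2% monthly interest)): balance=$0.00 total_interest=$0.00
After 2 (withdraw($300)): balance=$0.00 total_interest=$0.00
After 3 (deposit($200)): balance=$200.00 total_interest=$0.00
After 4 (withdraw($100)): balance=$100.00 total_interest=$0.00
After 5 (year_end (apply 5% annual interest)): balance=$105.00 total_interest=$5.00
After 6 (withdraw($50)): balance=$55.00 total_interest=$5.00
After 7 (month_end (apply 2% monthly interest)): balance=$56.10 total_interest=$6.10
After 8 (withdraw($200)): balance=$0.00 total_interest=$6.10
After 9 (withdraw($200)): balance=$0.00 total_interest=$6.10
After 10 (month_end (apply 2% monthly interest)): balance=$0.00 total_interest=$6.10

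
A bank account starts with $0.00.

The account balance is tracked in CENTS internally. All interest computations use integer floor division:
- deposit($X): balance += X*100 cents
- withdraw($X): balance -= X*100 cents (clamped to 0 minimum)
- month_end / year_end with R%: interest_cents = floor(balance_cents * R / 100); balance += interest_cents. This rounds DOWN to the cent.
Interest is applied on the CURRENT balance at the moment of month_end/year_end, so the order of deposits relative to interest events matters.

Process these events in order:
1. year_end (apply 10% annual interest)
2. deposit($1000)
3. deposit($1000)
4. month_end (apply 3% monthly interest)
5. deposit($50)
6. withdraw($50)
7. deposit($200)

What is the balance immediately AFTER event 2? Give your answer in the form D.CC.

Answer: 1000.00

Derivation:
After 1 (year_end (apply 10% annual interest)): balance=$0.00 total_interest=$0.00
After 2 (deposit($1000)): balance=$1000.00 total_interest=$0.00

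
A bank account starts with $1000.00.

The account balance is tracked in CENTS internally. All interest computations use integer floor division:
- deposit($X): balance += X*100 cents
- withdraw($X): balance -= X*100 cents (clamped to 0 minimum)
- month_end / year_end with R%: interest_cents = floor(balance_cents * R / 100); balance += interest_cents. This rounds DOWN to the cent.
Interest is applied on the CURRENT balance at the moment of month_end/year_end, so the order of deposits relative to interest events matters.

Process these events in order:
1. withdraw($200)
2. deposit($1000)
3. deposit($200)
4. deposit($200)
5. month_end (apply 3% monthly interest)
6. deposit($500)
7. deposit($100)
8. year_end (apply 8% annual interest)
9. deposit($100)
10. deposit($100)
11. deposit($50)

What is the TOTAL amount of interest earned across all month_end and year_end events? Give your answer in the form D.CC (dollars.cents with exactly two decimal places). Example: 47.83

Answer: 295.28

Derivation:
After 1 (withdraw($200)): balance=$800.00 total_interest=$0.00
After 2 (deposit($1000)): balance=$1800.00 total_interest=$0.00
After 3 (deposit($200)): balance=$2000.00 total_interest=$0.00
After 4 (deposit($200)): balance=$2200.00 total_interest=$0.00
After 5 (month_end (apply 3% monthly interest)): balance=$2266.00 total_interest=$66.00
After 6 (deposit($500)): balance=$2766.00 total_interest=$66.00
After 7 (deposit($100)): balance=$2866.00 total_interest=$66.00
After 8 (year_end (apply 8% annual interest)): balance=$3095.28 total_interest=$295.28
After 9 (deposit($100)): balance=$3195.28 total_interest=$295.28
After 10 (deposit($100)): balance=$3295.28 total_interest=$295.28
After 11 (deposit($50)): balance=$3345.28 total_interest=$295.28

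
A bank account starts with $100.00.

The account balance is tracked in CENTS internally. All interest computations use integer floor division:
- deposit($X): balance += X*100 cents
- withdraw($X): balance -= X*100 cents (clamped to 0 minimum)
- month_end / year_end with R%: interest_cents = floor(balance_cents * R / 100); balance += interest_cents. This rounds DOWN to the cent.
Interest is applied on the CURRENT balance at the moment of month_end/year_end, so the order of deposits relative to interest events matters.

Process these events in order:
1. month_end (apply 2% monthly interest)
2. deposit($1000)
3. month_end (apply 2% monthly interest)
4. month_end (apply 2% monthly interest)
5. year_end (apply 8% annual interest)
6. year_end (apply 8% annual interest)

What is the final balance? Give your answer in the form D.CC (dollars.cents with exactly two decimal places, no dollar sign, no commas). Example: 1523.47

After 1 (month_end (apply 2% monthly interest)): balance=$102.00 total_interest=$2.00
After 2 (deposit($1000)): balance=$1102.00 total_interest=$2.00
After 3 (month_end (apply 2% monthly interest)): balance=$1124.04 total_interest=$24.04
After 4 (month_end (apply 2% monthly interest)): balance=$1146.52 total_interest=$46.52
After 5 (year_end (apply 8% annual interest)): balance=$1238.24 total_interest=$138.24
After 6 (year_end (apply 8% annual interest)): balance=$1337.29 total_interest=$237.29

Answer: 1337.29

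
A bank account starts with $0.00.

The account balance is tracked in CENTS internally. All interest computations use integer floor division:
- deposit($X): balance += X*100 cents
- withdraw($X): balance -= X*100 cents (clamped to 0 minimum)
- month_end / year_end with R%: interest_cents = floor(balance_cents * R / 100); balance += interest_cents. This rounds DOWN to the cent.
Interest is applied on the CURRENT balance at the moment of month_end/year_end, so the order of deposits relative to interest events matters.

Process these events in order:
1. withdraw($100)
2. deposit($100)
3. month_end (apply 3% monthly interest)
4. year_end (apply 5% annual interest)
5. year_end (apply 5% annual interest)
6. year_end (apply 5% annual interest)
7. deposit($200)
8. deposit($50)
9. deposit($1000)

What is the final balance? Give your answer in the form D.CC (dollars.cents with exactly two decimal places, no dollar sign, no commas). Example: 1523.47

After 1 (withdraw($100)): balance=$0.00 total_interest=$0.00
After 2 (deposit($100)): balance=$100.00 total_interest=$0.00
After 3 (month_end (apply 3% monthly interest)): balance=$103.00 total_interest=$3.00
After 4 (year_end (apply 5% annual interest)): balance=$108.15 total_interest=$8.15
After 5 (year_end (apply 5% annual interest)): balance=$113.55 total_interest=$13.55
After 6 (year_end (apply 5% annual interest)): balance=$119.22 total_interest=$19.22
After 7 (deposit($200)): balance=$319.22 total_interest=$19.22
After 8 (deposit($50)): balance=$369.22 total_interest=$19.22
After 9 (deposit($1000)): balance=$1369.22 total_interest=$19.22

Answer: 1369.22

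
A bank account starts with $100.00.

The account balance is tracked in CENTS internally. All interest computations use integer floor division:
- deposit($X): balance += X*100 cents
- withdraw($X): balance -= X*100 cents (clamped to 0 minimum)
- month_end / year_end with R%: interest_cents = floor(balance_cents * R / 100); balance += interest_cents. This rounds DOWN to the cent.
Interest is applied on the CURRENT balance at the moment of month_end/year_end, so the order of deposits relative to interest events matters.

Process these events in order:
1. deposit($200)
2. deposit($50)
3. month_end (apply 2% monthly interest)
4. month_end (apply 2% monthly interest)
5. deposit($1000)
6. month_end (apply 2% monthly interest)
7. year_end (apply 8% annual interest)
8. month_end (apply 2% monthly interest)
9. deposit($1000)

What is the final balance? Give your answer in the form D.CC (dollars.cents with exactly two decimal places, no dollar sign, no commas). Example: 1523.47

Answer: 2532.78

Derivation:
After 1 (deposit($200)): balance=$300.00 total_interest=$0.00
After 2 (deposit($50)): balance=$350.00 total_interest=$0.00
After 3 (month_end (apply 2% monthly interest)): balance=$357.00 total_interest=$7.00
After 4 (month_end (apply 2% monthly interest)): balance=$364.14 total_interest=$14.14
After 5 (deposit($1000)): balance=$1364.14 total_interest=$14.14
After 6 (month_end (apply 2% monthly interest)): balance=$1391.42 total_interest=$41.42
After 7 (year_end (apply 8% annual interest)): balance=$1502.73 total_interest=$152.73
After 8 (month_end (apply 2% monthly interest)): balance=$1532.78 total_interest=$182.78
After 9 (deposit($1000)): balance=$2532.78 total_interest=$182.78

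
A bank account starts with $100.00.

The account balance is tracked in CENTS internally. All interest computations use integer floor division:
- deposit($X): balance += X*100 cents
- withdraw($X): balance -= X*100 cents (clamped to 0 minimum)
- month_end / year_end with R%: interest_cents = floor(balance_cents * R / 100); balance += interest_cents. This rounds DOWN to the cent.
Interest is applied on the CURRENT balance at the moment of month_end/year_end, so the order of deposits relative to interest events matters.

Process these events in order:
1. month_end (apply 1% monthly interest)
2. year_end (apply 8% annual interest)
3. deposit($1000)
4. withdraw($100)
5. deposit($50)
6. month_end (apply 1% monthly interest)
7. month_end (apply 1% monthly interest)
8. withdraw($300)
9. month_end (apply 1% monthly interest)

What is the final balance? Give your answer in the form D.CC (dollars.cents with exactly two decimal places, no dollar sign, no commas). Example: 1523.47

Answer: 788.16

Derivation:
After 1 (month_end (apply 1% monthly interest)): balance=$101.00 total_interest=$1.00
After 2 (year_end (apply 8% annual interest)): balance=$109.08 total_interest=$9.08
After 3 (deposit($1000)): balance=$1109.08 total_interest=$9.08
After 4 (withdraw($100)): balance=$1009.08 total_interest=$9.08
After 5 (deposit($50)): balance=$1059.08 total_interest=$9.08
After 6 (month_end (apply 1% monthly interest)): balance=$1069.67 total_interest=$19.67
After 7 (month_end (apply 1% monthly interest)): balance=$1080.36 total_interest=$30.36
After 8 (withdraw($300)): balance=$780.36 total_interest=$30.36
After 9 (month_end (apply 1% monthly interest)): balance=$788.16 total_interest=$38.16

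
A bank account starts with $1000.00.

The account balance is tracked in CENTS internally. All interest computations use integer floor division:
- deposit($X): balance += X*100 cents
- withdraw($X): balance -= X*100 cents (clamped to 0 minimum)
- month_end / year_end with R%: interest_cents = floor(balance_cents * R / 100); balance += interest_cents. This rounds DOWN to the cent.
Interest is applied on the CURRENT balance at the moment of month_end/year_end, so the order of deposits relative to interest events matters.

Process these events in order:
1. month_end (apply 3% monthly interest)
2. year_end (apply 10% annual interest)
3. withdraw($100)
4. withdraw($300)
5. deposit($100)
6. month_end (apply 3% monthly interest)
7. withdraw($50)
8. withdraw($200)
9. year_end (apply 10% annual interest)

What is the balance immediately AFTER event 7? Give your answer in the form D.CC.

Answer: 807.99

Derivation:
After 1 (month_end (apply 3% monthly interest)): balance=$1030.00 total_interest=$30.00
After 2 (year_end (apply 10% annual interest)): balance=$1133.00 total_interest=$133.00
After 3 (withdraw($100)): balance=$1033.00 total_interest=$133.00
After 4 (withdraw($300)): balance=$733.00 total_interest=$133.00
After 5 (deposit($100)): balance=$833.00 total_interest=$133.00
After 6 (month_end (apply 3% monthly interest)): balance=$857.99 total_interest=$157.99
After 7 (withdraw($50)): balance=$807.99 total_interest=$157.99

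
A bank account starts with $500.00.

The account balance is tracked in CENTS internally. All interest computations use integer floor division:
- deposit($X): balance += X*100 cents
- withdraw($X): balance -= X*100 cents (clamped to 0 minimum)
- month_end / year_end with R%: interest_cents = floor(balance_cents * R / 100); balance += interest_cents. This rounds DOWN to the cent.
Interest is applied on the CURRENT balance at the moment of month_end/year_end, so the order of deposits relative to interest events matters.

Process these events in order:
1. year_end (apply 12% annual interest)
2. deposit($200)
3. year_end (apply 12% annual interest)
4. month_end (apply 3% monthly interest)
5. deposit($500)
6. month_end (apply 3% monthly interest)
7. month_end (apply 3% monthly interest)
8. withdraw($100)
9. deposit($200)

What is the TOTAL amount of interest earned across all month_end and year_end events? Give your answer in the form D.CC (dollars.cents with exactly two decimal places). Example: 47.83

After 1 (year_end (apply 12% annual interest)): balance=$560.00 total_interest=$60.00
After 2 (deposit($200)): balance=$760.00 total_interest=$60.00
After 3 (year_end (apply 12% annual interest)): balance=$851.20 total_interest=$151.20
After 4 (month_end (apply 3% monthly interest)): balance=$876.73 total_interest=$176.73
After 5 (deposit($500)): balance=$1376.73 total_interest=$176.73
After 6 (month_end (apply 3% monthly interest)): balance=$1418.03 total_interest=$218.03
After 7 (month_end (apply 3% monthly interest)): balance=$1460.57 total_interest=$260.57
After 8 (withdraw($100)): balance=$1360.57 total_interest=$260.57
After 9 (deposit($200)): balance=$1560.57 total_interest=$260.57

Answer: 260.57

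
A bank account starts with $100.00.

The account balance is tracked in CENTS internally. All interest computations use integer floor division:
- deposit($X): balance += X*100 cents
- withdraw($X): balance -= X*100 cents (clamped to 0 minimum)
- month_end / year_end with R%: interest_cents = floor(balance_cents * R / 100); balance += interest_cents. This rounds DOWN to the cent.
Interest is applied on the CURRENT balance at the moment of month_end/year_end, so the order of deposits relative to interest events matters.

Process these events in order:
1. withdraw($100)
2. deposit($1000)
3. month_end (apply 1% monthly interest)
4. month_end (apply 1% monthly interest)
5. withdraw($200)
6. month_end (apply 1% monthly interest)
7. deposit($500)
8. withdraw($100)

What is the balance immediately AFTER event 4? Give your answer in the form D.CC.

Answer: 1020.10

Derivation:
After 1 (withdraw($100)): balance=$0.00 total_interest=$0.00
After 2 (deposit($1000)): balance=$1000.00 total_interest=$0.00
After 3 (month_end (apply 1% monthly interest)): balance=$1010.00 total_interest=$10.00
After 4 (month_end (apply 1% monthly interest)): balance=$1020.10 total_interest=$20.10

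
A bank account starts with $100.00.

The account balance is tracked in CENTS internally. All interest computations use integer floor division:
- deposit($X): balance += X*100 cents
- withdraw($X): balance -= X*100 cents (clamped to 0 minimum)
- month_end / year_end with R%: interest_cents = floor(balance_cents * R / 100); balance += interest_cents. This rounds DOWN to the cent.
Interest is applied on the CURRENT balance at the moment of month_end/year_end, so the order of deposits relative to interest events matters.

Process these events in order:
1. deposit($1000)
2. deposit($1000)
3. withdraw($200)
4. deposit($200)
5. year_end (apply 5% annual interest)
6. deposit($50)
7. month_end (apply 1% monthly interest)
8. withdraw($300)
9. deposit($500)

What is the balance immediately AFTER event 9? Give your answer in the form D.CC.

Answer: 2477.55

Derivation:
After 1 (deposit($1000)): balance=$1100.00 total_interest=$0.00
After 2 (deposit($1000)): balance=$2100.00 total_interest=$0.00
After 3 (withdraw($200)): balance=$1900.00 total_interest=$0.00
After 4 (deposit($200)): balance=$2100.00 total_interest=$0.00
After 5 (year_end (apply 5% annual interest)): balance=$2205.00 total_interest=$105.00
After 6 (deposit($50)): balance=$2255.00 total_interest=$105.00
After 7 (month_end (apply 1% monthly interest)): balance=$2277.55 total_interest=$127.55
After 8 (withdraw($300)): balance=$1977.55 total_interest=$127.55
After 9 (deposit($500)): balance=$2477.55 total_interest=$127.55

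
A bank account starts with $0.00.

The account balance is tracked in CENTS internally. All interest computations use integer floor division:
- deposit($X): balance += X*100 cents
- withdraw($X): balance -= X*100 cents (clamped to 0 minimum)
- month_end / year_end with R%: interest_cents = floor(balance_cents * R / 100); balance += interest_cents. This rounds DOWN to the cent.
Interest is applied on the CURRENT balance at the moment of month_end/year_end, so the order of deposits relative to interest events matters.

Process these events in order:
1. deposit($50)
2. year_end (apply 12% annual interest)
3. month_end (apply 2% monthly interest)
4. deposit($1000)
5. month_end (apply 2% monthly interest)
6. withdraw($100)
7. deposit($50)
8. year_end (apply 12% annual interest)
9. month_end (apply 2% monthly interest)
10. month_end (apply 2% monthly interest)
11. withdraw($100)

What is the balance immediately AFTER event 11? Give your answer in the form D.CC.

Answer: 1098.17

Derivation:
After 1 (deposit($50)): balance=$50.00 total_interest=$0.00
After 2 (year_end (apply 12% annual interest)): balance=$56.00 total_interest=$6.00
After 3 (month_end (apply 2% monthly interest)): balance=$57.12 total_interest=$7.12
After 4 (deposit($1000)): balance=$1057.12 total_interest=$7.12
After 5 (month_end (apply 2% monthly interest)): balance=$1078.26 total_interest=$28.26
After 6 (withdraw($100)): balance=$978.26 total_interest=$28.26
After 7 (deposit($50)): balance=$1028.26 total_interest=$28.26
After 8 (year_end (apply 12% annual interest)): balance=$1151.65 total_interest=$151.65
After 9 (month_end (apply 2% monthly interest)): balance=$1174.68 total_interest=$174.68
After 10 (month_end (apply 2% monthly interest)): balance=$1198.17 total_interest=$198.17
After 11 (withdraw($100)): balance=$1098.17 total_interest=$198.17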